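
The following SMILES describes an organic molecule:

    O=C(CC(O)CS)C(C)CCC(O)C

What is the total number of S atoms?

1

Scan the SMILES for S atoms (remember two-letter symbols like Cl and Br are single atoms).
Sulfur count: 1.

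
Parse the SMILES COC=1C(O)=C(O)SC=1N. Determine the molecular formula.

C5H7NO3S

Walk through each heavy atom and fill implicit hydrogens from standard valence (C 4, N 3, O 2, S 2, halogen 1):
  atom 1: C, bond orders sum to 1 (valence 4) → 3 H
  atom 2: O, bond orders sum to 2 (valence 2) → 0 H
  atom 3: C, bond orders sum to 4 (valence 4) → 0 H
  atom 4: C, bond orders sum to 4 (valence 4) → 0 H
  atom 5: O, bond orders sum to 1 (valence 2) → 1 H
  atom 6: C, bond orders sum to 4 (valence 4) → 0 H
  atom 7: O, bond orders sum to 1 (valence 2) → 1 H
  atom 8: S, bond orders sum to 2 (valence 2) → 0 H
  atom 9: C, bond orders sum to 4 (valence 4) → 0 H
  atom 10: N, bond orders sum to 1 (valence 3) → 2 H
Totals → C:5, H:7, N:1, O:3, S:1.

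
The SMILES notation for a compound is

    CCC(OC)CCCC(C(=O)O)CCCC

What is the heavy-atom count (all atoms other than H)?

16

Every atom symbol written in the SMILES (organic subset) is one heavy atom; implicit H are not written.
Heavy atoms by element → C:13, O:3.
Total: 16.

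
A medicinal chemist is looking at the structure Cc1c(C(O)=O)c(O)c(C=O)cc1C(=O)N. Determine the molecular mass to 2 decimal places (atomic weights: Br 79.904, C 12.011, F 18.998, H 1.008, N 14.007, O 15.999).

First, the molecular formula is C10H9NO5 (counting implicit H from valence).
  C: 10 × 12.011 = 120.110
  H: 9 × 1.008 = 9.072
  N: 1 × 14.007 = 14.007
  O: 5 × 15.999 = 79.995
Sum: 10×12.011 + 9×1.008 + 1×14.007 + 5×15.999 = 223.184 → 223.18 g/mol.

223.18 g/mol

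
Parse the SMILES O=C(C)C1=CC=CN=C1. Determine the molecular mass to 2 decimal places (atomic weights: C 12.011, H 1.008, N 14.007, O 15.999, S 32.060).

First, the molecular formula is C7H7NO (counting implicit H from valence).
  C: 7 × 12.011 = 84.077
  H: 7 × 1.008 = 7.056
  N: 1 × 14.007 = 14.007
  O: 1 × 15.999 = 15.999
Sum: 7×12.011 + 7×1.008 + 1×14.007 + 1×15.999 = 121.139 → 121.14 g/mol.

121.14 g/mol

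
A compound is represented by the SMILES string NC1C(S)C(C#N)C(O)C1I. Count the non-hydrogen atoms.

Every atom symbol written in the SMILES (organic subset) is one heavy atom; implicit H are not written.
Heavy atoms by element → C:6, I:1, N:2, O:1, S:1.
Total: 11.

11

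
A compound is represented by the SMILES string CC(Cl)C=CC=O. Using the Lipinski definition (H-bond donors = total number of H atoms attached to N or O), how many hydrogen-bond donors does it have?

0

Donors: find every N or O and count the H atoms it carries.
  atom 7 (O): bond orders sum to 2 → 0 H
Lipinski HBD = 0.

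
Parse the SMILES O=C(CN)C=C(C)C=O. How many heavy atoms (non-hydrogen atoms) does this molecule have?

Every atom symbol written in the SMILES (organic subset) is one heavy atom; implicit H are not written.
Heavy atoms by element → C:6, N:1, O:2.
Total: 9.

9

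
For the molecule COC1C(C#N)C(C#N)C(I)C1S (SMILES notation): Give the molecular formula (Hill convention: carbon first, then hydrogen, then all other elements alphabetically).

C8H9IN2OS

Walk through each heavy atom and fill implicit hydrogens from standard valence (C 4, N 3, O 2, S 2, halogen 1):
  atom 1: C, bond orders sum to 1 (valence 4) → 3 H
  atom 2: O, bond orders sum to 2 (valence 2) → 0 H
  atom 3: C, bond orders sum to 3 (valence 4) → 1 H
  atom 4: C, bond orders sum to 3 (valence 4) → 1 H
  atom 5: C, bond orders sum to 4 (valence 4) → 0 H
  atom 6: N, bond orders sum to 3 (valence 3) → 0 H
  atom 7: C, bond orders sum to 3 (valence 4) → 1 H
  atom 8: C, bond orders sum to 4 (valence 4) → 0 H
  atom 9: N, bond orders sum to 3 (valence 3) → 0 H
  atom 10: C, bond orders sum to 3 (valence 4) → 1 H
  atom 11: I (halogen, monovalent) → 0 H
  atom 12: C, bond orders sum to 3 (valence 4) → 1 H
  atom 13: S, bond orders sum to 1 (valence 2) → 1 H
Totals → C:8, H:9, I:1, N:2, O:1, S:1.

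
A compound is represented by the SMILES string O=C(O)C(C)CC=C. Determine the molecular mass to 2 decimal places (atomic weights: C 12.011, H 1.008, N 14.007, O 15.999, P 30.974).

First, the molecular formula is C6H10O2 (counting implicit H from valence).
  C: 6 × 12.011 = 72.066
  H: 10 × 1.008 = 10.080
  O: 2 × 15.999 = 31.998
Sum: 6×12.011 + 10×1.008 + 2×15.999 = 114.144 → 114.14 g/mol.

114.14 g/mol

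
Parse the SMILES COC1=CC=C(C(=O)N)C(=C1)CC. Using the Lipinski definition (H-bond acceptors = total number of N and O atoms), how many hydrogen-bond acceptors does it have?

3

N atoms: 1; O atoms: 2.
Lipinski HBA = 1 + 2 = 3.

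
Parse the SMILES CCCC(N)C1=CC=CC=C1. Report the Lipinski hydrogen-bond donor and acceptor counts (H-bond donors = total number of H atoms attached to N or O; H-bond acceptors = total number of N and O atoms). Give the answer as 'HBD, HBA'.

2, 1

Donors: find every N or O and count the H atoms it carries.
  atom 5 (N): bond orders sum to 1 → 2 H
Lipinski HBD = 2.
Acceptors: N atoms = 1, O atoms = 0 → HBA = 1.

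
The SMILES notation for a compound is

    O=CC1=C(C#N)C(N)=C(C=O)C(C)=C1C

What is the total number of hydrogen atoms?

10

Walk through each heavy atom and fill implicit hydrogens from standard valence (C 4, N 3, O 2, S 2, halogen 1):
  atom 1: O, bond orders sum to 2 (valence 2) → 0 H
  atom 2: C, bond orders sum to 3 (valence 4) → 1 H
  atom 3: C, bond orders sum to 4 (valence 4) → 0 H
  atom 4: C, bond orders sum to 4 (valence 4) → 0 H
  atom 5: C, bond orders sum to 4 (valence 4) → 0 H
  atom 6: N, bond orders sum to 3 (valence 3) → 0 H
  atom 7: C, bond orders sum to 4 (valence 4) → 0 H
  atom 8: N, bond orders sum to 1 (valence 3) → 2 H
  atom 9: C, bond orders sum to 4 (valence 4) → 0 H
  atom 10: C, bond orders sum to 3 (valence 4) → 1 H
  atom 11: O, bond orders sum to 2 (valence 2) → 0 H
  atom 12: C, bond orders sum to 4 (valence 4) → 0 H
  atom 13: C, bond orders sum to 1 (valence 4) → 3 H
  atom 14: C, bond orders sum to 4 (valence 4) → 0 H
  atom 15: C, bond orders sum to 1 (valence 4) → 3 H
Total hydrogens: 10.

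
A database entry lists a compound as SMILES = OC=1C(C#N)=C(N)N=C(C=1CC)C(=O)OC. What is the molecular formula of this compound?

C10H11N3O3

Walk through each heavy atom and fill implicit hydrogens from standard valence (C 4, N 3, O 2, S 2, halogen 1):
  atom 1: O, bond orders sum to 1 (valence 2) → 1 H
  atom 2: C, bond orders sum to 4 (valence 4) → 0 H
  atom 3: C, bond orders sum to 4 (valence 4) → 0 H
  atom 4: C, bond orders sum to 4 (valence 4) → 0 H
  atom 5: N, bond orders sum to 3 (valence 3) → 0 H
  atom 6: C, bond orders sum to 4 (valence 4) → 0 H
  atom 7: N, bond orders sum to 1 (valence 3) → 2 H
  atom 8: N, bond orders sum to 3 (valence 3) → 0 H
  atom 9: C, bond orders sum to 4 (valence 4) → 0 H
  atom 10: C, bond orders sum to 4 (valence 4) → 0 H
  atom 11: C, bond orders sum to 2 (valence 4) → 2 H
  atom 12: C, bond orders sum to 1 (valence 4) → 3 H
  atom 13: C, bond orders sum to 4 (valence 4) → 0 H
  atom 14: O, bond orders sum to 2 (valence 2) → 0 H
  atom 15: O, bond orders sum to 2 (valence 2) → 0 H
  atom 16: C, bond orders sum to 1 (valence 4) → 3 H
Totals → C:10, H:11, N:3, O:3.
In Hill order: C10H11N3O3.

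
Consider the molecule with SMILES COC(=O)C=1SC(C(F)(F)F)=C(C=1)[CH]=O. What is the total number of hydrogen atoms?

5

Walk through each heavy atom and fill implicit hydrogens from standard valence (C 4, N 3, O 2, S 2, halogen 1):
  atom 1: C, bond orders sum to 1 (valence 4) → 3 H
  atom 2: O, bond orders sum to 2 (valence 2) → 0 H
  atom 3: C, bond orders sum to 4 (valence 4) → 0 H
  atom 4: O, bond orders sum to 2 (valence 2) → 0 H
  atom 5: C, bond orders sum to 4 (valence 4) → 0 H
  atom 6: S, bond orders sum to 2 (valence 2) → 0 H
  atom 7: C, bond orders sum to 4 (valence 4) → 0 H
  atom 8: C, bond orders sum to 4 (valence 4) → 0 H
  atom 9: F (halogen, monovalent) → 0 H
  atom 10: F (halogen, monovalent) → 0 H
  atom 11: F (halogen, monovalent) → 0 H
  atom 12: C, bond orders sum to 4 (valence 4) → 0 H
  atom 13: C, bond orders sum to 3 (valence 4) → 1 H
  atom 14: C with explicit H count 1
  atom 15: O, bond orders sum to 2 (valence 2) → 0 H
Total hydrogens: 5.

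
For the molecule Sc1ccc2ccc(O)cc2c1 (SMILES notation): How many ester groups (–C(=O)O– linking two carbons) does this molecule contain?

Scan the SMILES for the ester motif — none present.
Groups that are present: 1 hydroxyl, 1 thiol.

0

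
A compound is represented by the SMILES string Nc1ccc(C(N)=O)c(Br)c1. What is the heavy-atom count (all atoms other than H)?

Every atom symbol written in the SMILES (organic subset) is one heavy atom; implicit H are not written.
Heavy atoms by element → Br:1, C:7, N:2, O:1.
Total: 11.

11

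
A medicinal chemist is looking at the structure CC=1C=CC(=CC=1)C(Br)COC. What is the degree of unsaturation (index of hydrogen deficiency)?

Degree of unsaturation = (number of rings) + (number of π bonds).
Ring closures in the SMILES: 1.
π bonds: 3 double bonds (each 1 DoU) → 3 DoU from unsaturation.
Total DoU = 1 + 3 = 4.

4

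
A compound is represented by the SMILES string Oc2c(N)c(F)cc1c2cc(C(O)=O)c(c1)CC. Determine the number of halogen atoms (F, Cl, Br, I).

1

Halogen atoms appear at heavy-atom position 6 (1×F).
Other groups present: 1 carboxylic acid, 1 hydroxyl, 1 primary amine.
Halogen count: 1.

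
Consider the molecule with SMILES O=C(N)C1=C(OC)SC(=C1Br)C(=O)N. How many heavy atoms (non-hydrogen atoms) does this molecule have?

14

Every atom symbol written in the SMILES (organic subset) is one heavy atom; implicit H are not written.
Heavy atoms by element → Br:1, C:7, N:2, O:3, S:1.
Total: 14.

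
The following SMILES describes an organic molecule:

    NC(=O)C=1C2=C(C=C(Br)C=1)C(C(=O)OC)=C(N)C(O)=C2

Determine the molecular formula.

Walk through each heavy atom and fill implicit hydrogens from standard valence (C 4, N 3, O 2, S 2, halogen 1):
  atom 1: N, bond orders sum to 1 (valence 3) → 2 H
  atom 2: C, bond orders sum to 4 (valence 4) → 0 H
  atom 3: O, bond orders sum to 2 (valence 2) → 0 H
  atom 4: C, bond orders sum to 4 (valence 4) → 0 H
  atom 5: C, bond orders sum to 4 (valence 4) → 0 H
  atom 6: C, bond orders sum to 4 (valence 4) → 0 H
  atom 7: C, bond orders sum to 3 (valence 4) → 1 H
  atom 8: C, bond orders sum to 4 (valence 4) → 0 H
  atom 9: Br (halogen, monovalent) → 0 H
  atom 10: C, bond orders sum to 3 (valence 4) → 1 H
  atom 11: C, bond orders sum to 4 (valence 4) → 0 H
  atom 12: C, bond orders sum to 4 (valence 4) → 0 H
  atom 13: O, bond orders sum to 2 (valence 2) → 0 H
  atom 14: O, bond orders sum to 2 (valence 2) → 0 H
  atom 15: C, bond orders sum to 1 (valence 4) → 3 H
  atom 16: C, bond orders sum to 4 (valence 4) → 0 H
  atom 17: N, bond orders sum to 1 (valence 3) → 2 H
  atom 18: C, bond orders sum to 4 (valence 4) → 0 H
  atom 19: O, bond orders sum to 1 (valence 2) → 1 H
  atom 20: C, bond orders sum to 3 (valence 4) → 1 H
Totals → C:13, H:11, Br:1, N:2, O:4.

C13H11BrN2O4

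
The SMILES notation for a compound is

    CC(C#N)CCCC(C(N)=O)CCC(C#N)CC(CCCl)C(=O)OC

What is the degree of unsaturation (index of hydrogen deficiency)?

Degree of unsaturation = (number of rings) + (number of π bonds).
Ring closures in the SMILES: 0.
π bonds: 2 double bonds (each 1 DoU), 2 triple bonds (each 2 DoU) → 6 DoU from unsaturation.
Total DoU = 0 + 6 = 6.

6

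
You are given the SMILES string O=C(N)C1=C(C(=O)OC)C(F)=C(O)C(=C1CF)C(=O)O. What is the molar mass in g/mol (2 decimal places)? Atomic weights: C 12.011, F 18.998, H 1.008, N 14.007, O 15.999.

First, the molecular formula is C11H9F2NO6 (counting implicit H from valence).
  C: 11 × 12.011 = 132.121
  F: 2 × 18.998 = 37.996
  H: 9 × 1.008 = 9.072
  N: 1 × 14.007 = 14.007
  O: 6 × 15.999 = 95.994
Sum: 11×12.011 + 2×18.998 + 9×1.008 + 1×14.007 + 6×15.999 = 289.190 → 289.19 g/mol.

289.19 g/mol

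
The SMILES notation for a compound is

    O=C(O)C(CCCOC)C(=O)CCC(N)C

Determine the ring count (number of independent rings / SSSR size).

0

In SMILES, each pair of matching ring-closure digits denotes one ring-closing bond; the number of such bonds equals the number of independent rings.
Ring-closure bonds here: 0.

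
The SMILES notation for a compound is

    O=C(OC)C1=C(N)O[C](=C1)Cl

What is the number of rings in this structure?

1

In SMILES, each pair of matching ring-closure digits denotes one ring-closing bond; the number of such bonds equals the number of independent rings.
Ring-closure bonds here: 1.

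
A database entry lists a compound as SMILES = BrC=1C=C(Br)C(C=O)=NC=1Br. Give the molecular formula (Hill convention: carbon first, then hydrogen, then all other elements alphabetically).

Walk through each heavy atom and fill implicit hydrogens from standard valence (C 4, N 3, O 2, S 2, halogen 1):
  atom 1: Br (halogen, monovalent) → 0 H
  atom 2: C, bond orders sum to 4 (valence 4) → 0 H
  atom 3: C, bond orders sum to 3 (valence 4) → 1 H
  atom 4: C, bond orders sum to 4 (valence 4) → 0 H
  atom 5: Br (halogen, monovalent) → 0 H
  atom 6: C, bond orders sum to 4 (valence 4) → 0 H
  atom 7: C, bond orders sum to 3 (valence 4) → 1 H
  atom 8: O, bond orders sum to 2 (valence 2) → 0 H
  atom 9: N, bond orders sum to 3 (valence 3) → 0 H
  atom 10: C, bond orders sum to 4 (valence 4) → 0 H
  atom 11: Br (halogen, monovalent) → 0 H
Totals → C:6, H:2, Br:3, N:1, O:1.

C6H2Br3NO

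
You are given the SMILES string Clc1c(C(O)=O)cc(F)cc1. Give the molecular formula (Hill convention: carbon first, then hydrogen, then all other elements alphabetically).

Walk through each heavy atom and fill implicit hydrogens from standard valence (C 4, N 3, O 2, S 2, halogen 1); for lowercase aromatic atoms, an aromatic c carries 1 H when it has two neighbours and 0 H with three, and aromatic n carries 0 H:
  atom 1: Cl (halogen, monovalent) → 0 H
  atom 2: aromatic c, 3 neighbours → 0 H
  atom 3: aromatic c, 3 neighbours → 0 H
  atom 4: C, bond orders sum to 4 (valence 4) → 0 H
  atom 5: O, bond orders sum to 1 (valence 2) → 1 H
  atom 6: O, bond orders sum to 2 (valence 2) → 0 H
  atom 7: aromatic c, 2 neighbours → 1 H
  atom 8: aromatic c, 3 neighbours → 0 H
  atom 9: F (halogen, monovalent) → 0 H
  atom 10: aromatic c, 2 neighbours → 1 H
  atom 11: aromatic c, 2 neighbours → 1 H
Totals → C:7, H:4, Cl:1, F:1, O:2.
In Hill order: C7H4ClFO2.

C7H4ClFO2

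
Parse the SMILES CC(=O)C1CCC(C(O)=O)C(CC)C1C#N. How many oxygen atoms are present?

Scan the SMILES for O atoms (remember two-letter symbols like Cl and Br are single atoms).
Oxygen count: 3.

3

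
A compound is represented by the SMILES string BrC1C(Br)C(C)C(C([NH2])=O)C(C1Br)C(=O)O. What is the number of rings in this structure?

In SMILES, each pair of matching ring-closure digits denotes one ring-closing bond; the number of such bonds equals the number of independent rings.
Ring-closure bonds here: 1.

1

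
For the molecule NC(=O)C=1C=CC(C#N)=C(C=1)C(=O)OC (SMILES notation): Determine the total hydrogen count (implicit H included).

8

Walk through each heavy atom and fill implicit hydrogens from standard valence (C 4, N 3, O 2, S 2, halogen 1):
  atom 1: N, bond orders sum to 1 (valence 3) → 2 H
  atom 2: C, bond orders sum to 4 (valence 4) → 0 H
  atom 3: O, bond orders sum to 2 (valence 2) → 0 H
  atom 4: C, bond orders sum to 4 (valence 4) → 0 H
  atom 5: C, bond orders sum to 3 (valence 4) → 1 H
  atom 6: C, bond orders sum to 3 (valence 4) → 1 H
  atom 7: C, bond orders sum to 4 (valence 4) → 0 H
  atom 8: C, bond orders sum to 4 (valence 4) → 0 H
  atom 9: N, bond orders sum to 3 (valence 3) → 0 H
  atom 10: C, bond orders sum to 4 (valence 4) → 0 H
  atom 11: C, bond orders sum to 3 (valence 4) → 1 H
  atom 12: C, bond orders sum to 4 (valence 4) → 0 H
  atom 13: O, bond orders sum to 2 (valence 2) → 0 H
  atom 14: O, bond orders sum to 2 (valence 2) → 0 H
  atom 15: C, bond orders sum to 1 (valence 4) → 3 H
Total hydrogens: 8.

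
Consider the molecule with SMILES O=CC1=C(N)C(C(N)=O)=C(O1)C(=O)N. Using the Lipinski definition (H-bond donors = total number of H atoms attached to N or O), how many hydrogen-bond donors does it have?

Donors: find every N or O and count the H atoms it carries.
  atom 1 (O): bond orders sum to 2 → 0 H
  atom 5 (N): bond orders sum to 1 → 2 H
  atom 8 (N): bond orders sum to 1 → 2 H
  atom 9 (O): bond orders sum to 2 → 0 H
  atom 11 (O): bond orders sum to 2 → 0 H
  atom 13 (O): bond orders sum to 2 → 0 H
  atom 14 (N): bond orders sum to 1 → 2 H
Lipinski HBD = 6.

6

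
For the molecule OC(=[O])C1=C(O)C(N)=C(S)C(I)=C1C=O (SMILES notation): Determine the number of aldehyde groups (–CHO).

The aldehyde motif appears at heavy-atom position 14 in the SMILES.
Other groups present: 1 carboxylic acid, 1 hydroxyl, 1 primary amine, 1 thiol.
Aldehyde count: 1.

1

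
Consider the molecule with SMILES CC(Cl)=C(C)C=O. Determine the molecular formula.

Walk through each heavy atom and fill implicit hydrogens from standard valence (C 4, N 3, O 2, S 2, halogen 1):
  atom 1: C, bond orders sum to 1 (valence 4) → 3 H
  atom 2: C, bond orders sum to 4 (valence 4) → 0 H
  atom 3: Cl (halogen, monovalent) → 0 H
  atom 4: C, bond orders sum to 4 (valence 4) → 0 H
  atom 5: C, bond orders sum to 1 (valence 4) → 3 H
  atom 6: C, bond orders sum to 3 (valence 4) → 1 H
  atom 7: O, bond orders sum to 2 (valence 2) → 0 H
Totals → C:5, H:7, Cl:1, O:1.

C5H7ClO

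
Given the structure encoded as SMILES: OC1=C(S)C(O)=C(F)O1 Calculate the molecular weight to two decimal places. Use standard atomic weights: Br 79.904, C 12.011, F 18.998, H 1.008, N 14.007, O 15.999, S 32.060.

First, the molecular formula is C4H3FO3S (counting implicit H from valence).
  C: 4 × 12.011 = 48.044
  F: 1 × 18.998 = 18.998
  H: 3 × 1.008 = 3.024
  O: 3 × 15.999 = 47.997
  S: 1 × 32.060 = 32.060
Sum: 4×12.011 + 1×18.998 + 3×1.008 + 3×15.999 + 1×32.060 = 150.123 → 150.12 g/mol.

150.12 g/mol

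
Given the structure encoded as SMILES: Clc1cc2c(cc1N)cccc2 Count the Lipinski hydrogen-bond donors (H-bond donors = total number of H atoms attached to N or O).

2

Donors: find every N or O and count the H atoms it carries.
  atom 8 (N): bond orders sum to 1 → 2 H
Lipinski HBD = 2.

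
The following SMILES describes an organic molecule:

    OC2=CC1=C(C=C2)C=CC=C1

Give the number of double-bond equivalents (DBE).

7

Molecular formula: C10H8O.
DoU = (2C + 2 + N − H − X) / 2, where X is the halogen count and O/S are ignored.
    = (2·10 + 2 + 0 − 8 − 0) / 2 = 14 / 2 = 7.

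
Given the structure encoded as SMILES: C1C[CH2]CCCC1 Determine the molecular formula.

C7H14

Walk through each heavy atom and fill implicit hydrogens from standard valence (C 4, N 3, O 2, S 2, halogen 1):
  atom 1: C, bond orders sum to 2 (valence 4) → 2 H
  atom 2: C, bond orders sum to 2 (valence 4) → 2 H
  atom 3: C with explicit H count 2
  atom 4: C, bond orders sum to 2 (valence 4) → 2 H
  atom 5: C, bond orders sum to 2 (valence 4) → 2 H
  atom 6: C, bond orders sum to 2 (valence 4) → 2 H
  atom 7: C, bond orders sum to 2 (valence 4) → 2 H
Totals → C:7, H:14.
In Hill order: C7H14.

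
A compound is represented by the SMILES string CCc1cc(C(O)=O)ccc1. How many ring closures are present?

In SMILES, each pair of matching ring-closure digits denotes one ring-closing bond; the number of such bonds equals the number of independent rings.
Ring-closure bonds here: 1.

1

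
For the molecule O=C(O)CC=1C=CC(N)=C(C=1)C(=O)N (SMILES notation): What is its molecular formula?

Walk through each heavy atom and fill implicit hydrogens from standard valence (C 4, N 3, O 2, S 2, halogen 1):
  atom 1: O, bond orders sum to 2 (valence 2) → 0 H
  atom 2: C, bond orders sum to 4 (valence 4) → 0 H
  atom 3: O, bond orders sum to 1 (valence 2) → 1 H
  atom 4: C, bond orders sum to 2 (valence 4) → 2 H
  atom 5: C, bond orders sum to 4 (valence 4) → 0 H
  atom 6: C, bond orders sum to 3 (valence 4) → 1 H
  atom 7: C, bond orders sum to 3 (valence 4) → 1 H
  atom 8: C, bond orders sum to 4 (valence 4) → 0 H
  atom 9: N, bond orders sum to 1 (valence 3) → 2 H
  atom 10: C, bond orders sum to 4 (valence 4) → 0 H
  atom 11: C, bond orders sum to 3 (valence 4) → 1 H
  atom 12: C, bond orders sum to 4 (valence 4) → 0 H
  atom 13: O, bond orders sum to 2 (valence 2) → 0 H
  atom 14: N, bond orders sum to 1 (valence 3) → 2 H
Totals → C:9, H:10, N:2, O:3.
In Hill order: C9H10N2O3.

C9H10N2O3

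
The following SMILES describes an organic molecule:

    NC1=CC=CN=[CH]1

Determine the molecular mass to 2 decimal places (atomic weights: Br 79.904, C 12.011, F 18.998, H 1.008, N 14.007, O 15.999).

First, the molecular formula is C5H6N2 (counting implicit H from valence).
  C: 5 × 12.011 = 60.055
  H: 6 × 1.008 = 6.048
  N: 2 × 14.007 = 28.014
Sum: 5×12.011 + 6×1.008 + 2×14.007 = 94.117 → 94.12 g/mol.

94.12 g/mol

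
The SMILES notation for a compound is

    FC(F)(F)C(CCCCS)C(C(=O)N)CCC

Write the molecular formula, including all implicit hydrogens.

C11H20F3NOS

Walk through each heavy atom and fill implicit hydrogens from standard valence (C 4, N 3, O 2, S 2, halogen 1):
  atom 1: F (halogen, monovalent) → 0 H
  atom 2: C, bond orders sum to 4 (valence 4) → 0 H
  atom 3: F (halogen, monovalent) → 0 H
  atom 4: F (halogen, monovalent) → 0 H
  atom 5: C, bond orders sum to 3 (valence 4) → 1 H
  atom 6: C, bond orders sum to 2 (valence 4) → 2 H
  atom 7: C, bond orders sum to 2 (valence 4) → 2 H
  atom 8: C, bond orders sum to 2 (valence 4) → 2 H
  atom 9: C, bond orders sum to 2 (valence 4) → 2 H
  atom 10: S, bond orders sum to 1 (valence 2) → 1 H
  atom 11: C, bond orders sum to 3 (valence 4) → 1 H
  atom 12: C, bond orders sum to 4 (valence 4) → 0 H
  atom 13: O, bond orders sum to 2 (valence 2) → 0 H
  atom 14: N, bond orders sum to 1 (valence 3) → 2 H
  atom 15: C, bond orders sum to 2 (valence 4) → 2 H
  atom 16: C, bond orders sum to 2 (valence 4) → 2 H
  atom 17: C, bond orders sum to 1 (valence 4) → 3 H
Totals → C:11, H:20, F:3, N:1, O:1, S:1.
In Hill order: C11H20F3NOS.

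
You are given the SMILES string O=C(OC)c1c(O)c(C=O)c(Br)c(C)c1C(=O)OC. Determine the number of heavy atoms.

Every atom symbol written in the SMILES (organic subset) is one heavy atom; implicit H are not written.
Heavy atoms by element → Br:1, C:12, O:6.
Total: 19.

19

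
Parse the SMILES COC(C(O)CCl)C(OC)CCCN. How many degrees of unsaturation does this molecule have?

0

Degree of unsaturation = (number of rings) + (number of π bonds).
Ring closures in the SMILES: 0.
π bonds: none → 0 DoU from unsaturation.
Total DoU = 0 + 0 = 0.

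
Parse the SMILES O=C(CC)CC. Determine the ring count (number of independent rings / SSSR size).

0

In SMILES, each pair of matching ring-closure digits denotes one ring-closing bond; the number of such bonds equals the number of independent rings.
Ring-closure bonds here: 0.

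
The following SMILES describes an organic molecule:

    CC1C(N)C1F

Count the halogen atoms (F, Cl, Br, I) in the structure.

1

Halogen atoms appear at heavy-atom position 6 (1×F).
Other groups present: 1 primary amine.
Halogen count: 1.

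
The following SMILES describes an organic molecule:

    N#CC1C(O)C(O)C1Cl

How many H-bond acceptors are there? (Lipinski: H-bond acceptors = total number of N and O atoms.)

N atoms: 1; O atoms: 2.
Lipinski HBA = 1 + 2 = 3.

3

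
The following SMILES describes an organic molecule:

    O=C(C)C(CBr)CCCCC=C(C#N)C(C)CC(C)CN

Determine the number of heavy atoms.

Every atom symbol written in the SMILES (organic subset) is one heavy atom; implicit H are not written.
Heavy atoms by element → Br:1, C:17, N:2, O:1.
Total: 21.

21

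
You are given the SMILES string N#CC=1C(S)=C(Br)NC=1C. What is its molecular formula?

Walk through each heavy atom and fill implicit hydrogens from standard valence (C 4, N 3, O 2, S 2, halogen 1):
  atom 1: N, bond orders sum to 3 (valence 3) → 0 H
  atom 2: C, bond orders sum to 4 (valence 4) → 0 H
  atom 3: C, bond orders sum to 4 (valence 4) → 0 H
  atom 4: C, bond orders sum to 4 (valence 4) → 0 H
  atom 5: S, bond orders sum to 1 (valence 2) → 1 H
  atom 6: C, bond orders sum to 4 (valence 4) → 0 H
  atom 7: Br (halogen, monovalent) → 0 H
  atom 8: N, bond orders sum to 2 (valence 3) → 1 H
  atom 9: C, bond orders sum to 4 (valence 4) → 0 H
  atom 10: C, bond orders sum to 1 (valence 4) → 3 H
Totals → C:6, H:5, Br:1, N:2, S:1.
In Hill order: C6H5BrN2S.

C6H5BrN2S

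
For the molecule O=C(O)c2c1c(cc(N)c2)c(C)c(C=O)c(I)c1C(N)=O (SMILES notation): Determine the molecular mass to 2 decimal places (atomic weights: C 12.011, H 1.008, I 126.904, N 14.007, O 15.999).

398.16 g/mol

First, the molecular formula is C14H11IN2O4 (counting implicit H from valence).
  C: 14 × 12.011 = 168.154
  H: 11 × 1.008 = 11.088
  I: 1 × 126.904 = 126.904
  N: 2 × 14.007 = 28.014
  O: 4 × 15.999 = 63.996
Sum: 14×12.011 + 11×1.008 + 1×126.904 + 2×14.007 + 4×15.999 = 398.156 → 398.16 g/mol.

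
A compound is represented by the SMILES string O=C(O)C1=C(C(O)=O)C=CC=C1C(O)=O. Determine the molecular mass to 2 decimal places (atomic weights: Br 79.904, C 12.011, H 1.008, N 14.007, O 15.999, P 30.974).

210.14 g/mol

First, the molecular formula is C9H6O6 (counting implicit H from valence).
  C: 9 × 12.011 = 108.099
  H: 6 × 1.008 = 6.048
  O: 6 × 15.999 = 95.994
Sum: 9×12.011 + 6×1.008 + 6×15.999 = 210.141 → 210.14 g/mol.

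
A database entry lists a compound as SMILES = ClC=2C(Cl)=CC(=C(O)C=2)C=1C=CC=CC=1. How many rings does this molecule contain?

In SMILES, each pair of matching ring-closure digits denotes one ring-closing bond; the number of such bonds equals the number of independent rings.
Ring-closure bonds here: 2.

2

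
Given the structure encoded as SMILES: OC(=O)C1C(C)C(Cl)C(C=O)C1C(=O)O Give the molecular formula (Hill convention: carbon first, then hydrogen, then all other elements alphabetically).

C9H11ClO5

Walk through each heavy atom and fill implicit hydrogens from standard valence (C 4, N 3, O 2, S 2, halogen 1):
  atom 1: O, bond orders sum to 1 (valence 2) → 1 H
  atom 2: C, bond orders sum to 4 (valence 4) → 0 H
  atom 3: O, bond orders sum to 2 (valence 2) → 0 H
  atom 4: C, bond orders sum to 3 (valence 4) → 1 H
  atom 5: C, bond orders sum to 3 (valence 4) → 1 H
  atom 6: C, bond orders sum to 1 (valence 4) → 3 H
  atom 7: C, bond orders sum to 3 (valence 4) → 1 H
  atom 8: Cl (halogen, monovalent) → 0 H
  atom 9: C, bond orders sum to 3 (valence 4) → 1 H
  atom 10: C, bond orders sum to 3 (valence 4) → 1 H
  atom 11: O, bond orders sum to 2 (valence 2) → 0 H
  atom 12: C, bond orders sum to 3 (valence 4) → 1 H
  atom 13: C, bond orders sum to 4 (valence 4) → 0 H
  atom 14: O, bond orders sum to 2 (valence 2) → 0 H
  atom 15: O, bond orders sum to 1 (valence 2) → 1 H
Totals → C:9, H:11, Cl:1, O:5.
In Hill order: C9H11ClO5.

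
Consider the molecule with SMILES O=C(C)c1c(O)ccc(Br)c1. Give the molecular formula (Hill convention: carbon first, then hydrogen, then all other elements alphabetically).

Walk through each heavy atom and fill implicit hydrogens from standard valence (C 4, N 3, O 2, S 2, halogen 1); for lowercase aromatic atoms, an aromatic c carries 1 H when it has two neighbours and 0 H with three, and aromatic n carries 0 H:
  atom 1: O, bond orders sum to 2 (valence 2) → 0 H
  atom 2: C, bond orders sum to 4 (valence 4) → 0 H
  atom 3: C, bond orders sum to 1 (valence 4) → 3 H
  atom 4: aromatic c, 3 neighbours → 0 H
  atom 5: aromatic c, 3 neighbours → 0 H
  atom 6: O, bond orders sum to 1 (valence 2) → 1 H
  atom 7: aromatic c, 2 neighbours → 1 H
  atom 8: aromatic c, 2 neighbours → 1 H
  atom 9: aromatic c, 3 neighbours → 0 H
  atom 10: Br (halogen, monovalent) → 0 H
  atom 11: aromatic c, 2 neighbours → 1 H
Totals → C:8, H:7, Br:1, O:2.
In Hill order: C8H7BrO2.

C8H7BrO2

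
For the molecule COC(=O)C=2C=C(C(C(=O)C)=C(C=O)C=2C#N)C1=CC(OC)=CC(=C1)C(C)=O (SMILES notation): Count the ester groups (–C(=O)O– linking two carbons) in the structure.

The ester motif appears at heavy-atom position 3 in the SMILES.
Other groups present: 1 aldehyde, 1 ether, 2 ketone, 1 nitrile.
Ester count: 1.

1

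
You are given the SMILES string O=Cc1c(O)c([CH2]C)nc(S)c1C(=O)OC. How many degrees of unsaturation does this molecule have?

6

Molecular formula: C10H11NO4S.
DoU = (2C + 2 + N − H − X) / 2, where X is the halogen count and O/S are ignored.
    = (2·10 + 2 + 1 − 11 − 0) / 2 = 12 / 2 = 6.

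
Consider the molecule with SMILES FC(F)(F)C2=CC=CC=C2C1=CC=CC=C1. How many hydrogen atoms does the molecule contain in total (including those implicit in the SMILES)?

9

Walk through each heavy atom and fill implicit hydrogens from standard valence (C 4, N 3, O 2, S 2, halogen 1):
  atom 1: F (halogen, monovalent) → 0 H
  atom 2: C, bond orders sum to 4 (valence 4) → 0 H
  atom 3: F (halogen, monovalent) → 0 H
  atom 4: F (halogen, monovalent) → 0 H
  atom 5: C, bond orders sum to 4 (valence 4) → 0 H
  atom 6: C, bond orders sum to 3 (valence 4) → 1 H
  atom 7: C, bond orders sum to 3 (valence 4) → 1 H
  atom 8: C, bond orders sum to 3 (valence 4) → 1 H
  atom 9: C, bond orders sum to 3 (valence 4) → 1 H
  atom 10: C, bond orders sum to 4 (valence 4) → 0 H
  atom 11: C, bond orders sum to 4 (valence 4) → 0 H
  atom 12: C, bond orders sum to 3 (valence 4) → 1 H
  atom 13: C, bond orders sum to 3 (valence 4) → 1 H
  atom 14: C, bond orders sum to 3 (valence 4) → 1 H
  atom 15: C, bond orders sum to 3 (valence 4) → 1 H
  atom 16: C, bond orders sum to 3 (valence 4) → 1 H
Total hydrogens: 9.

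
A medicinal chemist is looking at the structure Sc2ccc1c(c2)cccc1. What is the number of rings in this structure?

2

In SMILES, each pair of matching ring-closure digits denotes one ring-closing bond; the number of such bonds equals the number of independent rings.
Ring-closure bonds here: 2.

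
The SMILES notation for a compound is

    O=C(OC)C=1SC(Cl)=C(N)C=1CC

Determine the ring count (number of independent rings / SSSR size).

1

In SMILES, each pair of matching ring-closure digits denotes one ring-closing bond; the number of such bonds equals the number of independent rings.
Ring-closure bonds here: 1.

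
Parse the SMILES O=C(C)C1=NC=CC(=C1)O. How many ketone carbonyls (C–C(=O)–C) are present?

The ketone motif appears at heavy-atom position 2 in the SMILES.
Other groups present: 1 hydroxyl.
Ketone count: 1.

1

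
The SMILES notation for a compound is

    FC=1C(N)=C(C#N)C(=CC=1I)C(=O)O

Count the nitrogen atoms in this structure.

Scan the SMILES for N atoms (remember two-letter symbols like Cl and Br are single atoms).
Nitrogen count: 2.

2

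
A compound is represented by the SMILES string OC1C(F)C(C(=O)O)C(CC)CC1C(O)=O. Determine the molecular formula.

Walk through each heavy atom and fill implicit hydrogens from standard valence (C 4, N 3, O 2, S 2, halogen 1):
  atom 1: O, bond orders sum to 1 (valence 2) → 1 H
  atom 2: C, bond orders sum to 3 (valence 4) → 1 H
  atom 3: C, bond orders sum to 3 (valence 4) → 1 H
  atom 4: F (halogen, monovalent) → 0 H
  atom 5: C, bond orders sum to 3 (valence 4) → 1 H
  atom 6: C, bond orders sum to 4 (valence 4) → 0 H
  atom 7: O, bond orders sum to 2 (valence 2) → 0 H
  atom 8: O, bond orders sum to 1 (valence 2) → 1 H
  atom 9: C, bond orders sum to 3 (valence 4) → 1 H
  atom 10: C, bond orders sum to 2 (valence 4) → 2 H
  atom 11: C, bond orders sum to 1 (valence 4) → 3 H
  atom 12: C, bond orders sum to 2 (valence 4) → 2 H
  atom 13: C, bond orders sum to 3 (valence 4) → 1 H
  atom 14: C, bond orders sum to 4 (valence 4) → 0 H
  atom 15: O, bond orders sum to 1 (valence 2) → 1 H
  atom 16: O, bond orders sum to 2 (valence 2) → 0 H
Totals → C:10, H:15, F:1, O:5.

C10H15FO5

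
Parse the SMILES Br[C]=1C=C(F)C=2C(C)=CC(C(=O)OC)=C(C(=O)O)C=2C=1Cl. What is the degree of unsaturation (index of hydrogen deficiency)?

Molecular formula: C14H9BrClFO4.
DoU = (2C + 2 + N − H − X) / 2, where X is the halogen count and O/S are ignored.
    = (2·14 + 2 + 0 − 9 − 3) / 2 = 18 / 2 = 9.

9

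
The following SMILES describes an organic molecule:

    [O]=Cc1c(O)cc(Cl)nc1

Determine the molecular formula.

C6H4ClNO2

Walk through each heavy atom and fill implicit hydrogens from standard valence (C 4, N 3, O 2, S 2, halogen 1); for lowercase aromatic atoms, an aromatic c carries 1 H when it has two neighbours and 0 H with three, and aromatic n carries 0 H:
  atom 1: O with explicit H count 0
  atom 2: C, bond orders sum to 3 (valence 4) → 1 H
  atom 3: aromatic c, 3 neighbours → 0 H
  atom 4: aromatic c, 3 neighbours → 0 H
  atom 5: O, bond orders sum to 1 (valence 2) → 1 H
  atom 6: aromatic c, 2 neighbours → 1 H
  atom 7: aromatic c, 3 neighbours → 0 H
  atom 8: Cl (halogen, monovalent) → 0 H
  atom 9: aromatic n, 2 neighbours → 0 H
  atom 10: aromatic c, 2 neighbours → 1 H
Totals → C:6, H:4, Cl:1, N:1, O:2.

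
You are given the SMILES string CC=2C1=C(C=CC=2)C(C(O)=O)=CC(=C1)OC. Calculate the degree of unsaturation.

Degree of unsaturation = (number of rings) + (number of π bonds).
Ring closures in the SMILES: 2.
π bonds: 6 double bonds (each 1 DoU) → 6 DoU from unsaturation.
Total DoU = 2 + 6 = 8.

8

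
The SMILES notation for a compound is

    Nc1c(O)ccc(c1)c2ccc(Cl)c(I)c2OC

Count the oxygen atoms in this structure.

Scan the SMILES for O atoms (remember two-letter symbols like Cl and Br are single atoms).
Oxygen count: 2.

2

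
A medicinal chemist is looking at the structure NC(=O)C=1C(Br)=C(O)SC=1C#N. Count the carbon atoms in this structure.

Count every carbon token in the SMILES (each C, including those in ring-closure positions and inside branches).
Carbon count: 6.

6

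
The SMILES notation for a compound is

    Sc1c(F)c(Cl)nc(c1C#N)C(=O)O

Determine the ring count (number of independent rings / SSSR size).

1

In SMILES, each pair of matching ring-closure digits denotes one ring-closing bond; the number of such bonds equals the number of independent rings.
Ring-closure bonds here: 1.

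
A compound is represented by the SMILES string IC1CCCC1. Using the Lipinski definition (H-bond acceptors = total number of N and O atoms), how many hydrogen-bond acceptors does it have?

0

N atoms: 0; O atoms: 0.
Lipinski HBA = 0 + 0 = 0.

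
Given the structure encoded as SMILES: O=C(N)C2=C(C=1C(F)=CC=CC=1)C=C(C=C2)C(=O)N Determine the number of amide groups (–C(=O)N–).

2

The amide motif appears at heavy-atom positions 2, 17 in the SMILES.
Amide count: 2.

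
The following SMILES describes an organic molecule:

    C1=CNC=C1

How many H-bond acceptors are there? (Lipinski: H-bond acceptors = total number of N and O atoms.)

N atoms: 1; O atoms: 0.
Lipinski HBA = 1 + 0 = 1.

1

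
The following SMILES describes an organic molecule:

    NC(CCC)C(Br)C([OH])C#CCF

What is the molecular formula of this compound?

Walk through each heavy atom and fill implicit hydrogens from standard valence (C 4, N 3, O 2, S 2, halogen 1):
  atom 1: N, bond orders sum to 1 (valence 3) → 2 H
  atom 2: C, bond orders sum to 3 (valence 4) → 1 H
  atom 3: C, bond orders sum to 2 (valence 4) → 2 H
  atom 4: C, bond orders sum to 2 (valence 4) → 2 H
  atom 5: C, bond orders sum to 1 (valence 4) → 3 H
  atom 6: C, bond orders sum to 3 (valence 4) → 1 H
  atom 7: Br (halogen, monovalent) → 0 H
  atom 8: C, bond orders sum to 3 (valence 4) → 1 H
  atom 9: O with explicit H count 1
  atom 10: C, bond orders sum to 4 (valence 4) → 0 H
  atom 11: C, bond orders sum to 4 (valence 4) → 0 H
  atom 12: C, bond orders sum to 2 (valence 4) → 2 H
  atom 13: F (halogen, monovalent) → 0 H
Totals → C:9, H:15, Br:1, F:1, N:1, O:1.

C9H15BrFNO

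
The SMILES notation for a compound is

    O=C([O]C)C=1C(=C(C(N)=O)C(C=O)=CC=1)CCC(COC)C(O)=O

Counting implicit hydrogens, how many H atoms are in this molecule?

19

Walk through each heavy atom and fill implicit hydrogens from standard valence (C 4, N 3, O 2, S 2, halogen 1):
  atom 1: O, bond orders sum to 2 (valence 2) → 0 H
  atom 2: C, bond orders sum to 4 (valence 4) → 0 H
  atom 3: O with explicit H count 0
  atom 4: C, bond orders sum to 1 (valence 4) → 3 H
  atom 5: C, bond orders sum to 4 (valence 4) → 0 H
  atom 6: C, bond orders sum to 4 (valence 4) → 0 H
  atom 7: C, bond orders sum to 4 (valence 4) → 0 H
  atom 8: C, bond orders sum to 4 (valence 4) → 0 H
  atom 9: N, bond orders sum to 1 (valence 3) → 2 H
  atom 10: O, bond orders sum to 2 (valence 2) → 0 H
  atom 11: C, bond orders sum to 4 (valence 4) → 0 H
  atom 12: C, bond orders sum to 3 (valence 4) → 1 H
  atom 13: O, bond orders sum to 2 (valence 2) → 0 H
  atom 14: C, bond orders sum to 3 (valence 4) → 1 H
  atom 15: C, bond orders sum to 3 (valence 4) → 1 H
  atom 16: C, bond orders sum to 2 (valence 4) → 2 H
  atom 17: C, bond orders sum to 2 (valence 4) → 2 H
  atom 18: C, bond orders sum to 3 (valence 4) → 1 H
  atom 19: C, bond orders sum to 2 (valence 4) → 2 H
  atom 20: O, bond orders sum to 2 (valence 2) → 0 H
  atom 21: C, bond orders sum to 1 (valence 4) → 3 H
  atom 22: C, bond orders sum to 4 (valence 4) → 0 H
  atom 23: O, bond orders sum to 1 (valence 2) → 1 H
  atom 24: O, bond orders sum to 2 (valence 2) → 0 H
Total hydrogens: 19.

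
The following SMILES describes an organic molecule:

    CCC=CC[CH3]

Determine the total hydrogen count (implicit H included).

12

Walk through each heavy atom and fill implicit hydrogens from standard valence (C 4, N 3, O 2, S 2, halogen 1):
  atom 1: C, bond orders sum to 1 (valence 4) → 3 H
  atom 2: C, bond orders sum to 2 (valence 4) → 2 H
  atom 3: C, bond orders sum to 3 (valence 4) → 1 H
  atom 4: C, bond orders sum to 3 (valence 4) → 1 H
  atom 5: C, bond orders sum to 2 (valence 4) → 2 H
  atom 6: C with explicit H count 3
Total hydrogens: 12.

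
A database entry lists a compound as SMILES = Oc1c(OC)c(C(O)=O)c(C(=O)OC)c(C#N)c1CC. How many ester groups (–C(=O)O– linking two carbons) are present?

The ester motif appears at heavy-atom position 11 in the SMILES.
Other groups present: 1 carboxylic acid, 1 ether, 1 hydroxyl, 1 nitrile.
Ester count: 1.

1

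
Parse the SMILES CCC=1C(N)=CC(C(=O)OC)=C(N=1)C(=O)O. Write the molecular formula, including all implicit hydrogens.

C10H12N2O4

Walk through each heavy atom and fill implicit hydrogens from standard valence (C 4, N 3, O 2, S 2, halogen 1):
  atom 1: C, bond orders sum to 1 (valence 4) → 3 H
  atom 2: C, bond orders sum to 2 (valence 4) → 2 H
  atom 3: C, bond orders sum to 4 (valence 4) → 0 H
  atom 4: C, bond orders sum to 4 (valence 4) → 0 H
  atom 5: N, bond orders sum to 1 (valence 3) → 2 H
  atom 6: C, bond orders sum to 3 (valence 4) → 1 H
  atom 7: C, bond orders sum to 4 (valence 4) → 0 H
  atom 8: C, bond orders sum to 4 (valence 4) → 0 H
  atom 9: O, bond orders sum to 2 (valence 2) → 0 H
  atom 10: O, bond orders sum to 2 (valence 2) → 0 H
  atom 11: C, bond orders sum to 1 (valence 4) → 3 H
  atom 12: C, bond orders sum to 4 (valence 4) → 0 H
  atom 13: N, bond orders sum to 3 (valence 3) → 0 H
  atom 14: C, bond orders sum to 4 (valence 4) → 0 H
  atom 15: O, bond orders sum to 2 (valence 2) → 0 H
  atom 16: O, bond orders sum to 1 (valence 2) → 1 H
Totals → C:10, H:12, N:2, O:4.
In Hill order: C10H12N2O4.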